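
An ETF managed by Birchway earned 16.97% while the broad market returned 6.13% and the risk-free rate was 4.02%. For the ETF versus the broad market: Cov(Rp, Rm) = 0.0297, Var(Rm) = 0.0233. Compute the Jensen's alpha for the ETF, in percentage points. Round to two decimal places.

β = Cov / Var = 0.0297 / 0.0233 = 1.2747
E[R] = Rf + β(Rm − Rf) = 4.02% + 1.2747 × (6.13% − 4.02%) = 6.7096%
α = Rp − E[R] = 16.97% − 6.7096% = 10.2604

10.26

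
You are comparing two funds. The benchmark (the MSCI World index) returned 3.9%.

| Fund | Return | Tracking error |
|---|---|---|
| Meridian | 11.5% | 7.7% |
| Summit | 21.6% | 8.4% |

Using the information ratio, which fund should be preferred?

Meridian: IR = (11.5% − 3.9%) / 7.7% = 0.987
Summit: IR = (21.6% − 3.9%) / 8.4% = 2.107
Highest: Summit (2.107).

Summit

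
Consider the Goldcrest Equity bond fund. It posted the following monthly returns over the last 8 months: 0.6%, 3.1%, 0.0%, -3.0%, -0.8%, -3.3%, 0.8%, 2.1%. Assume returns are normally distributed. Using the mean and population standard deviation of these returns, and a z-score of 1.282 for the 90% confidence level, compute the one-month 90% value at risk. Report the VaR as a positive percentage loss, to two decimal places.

Mean return μ = -0.50 / 8 = -0.0625%
Population std dev = √[35.5188 / 8] = 2.1071%
VaR = −(μ − z·σ) = −(-0.0625 − 1.282 × 2.1071) = −(-2.7638) = 2.7638%

2.76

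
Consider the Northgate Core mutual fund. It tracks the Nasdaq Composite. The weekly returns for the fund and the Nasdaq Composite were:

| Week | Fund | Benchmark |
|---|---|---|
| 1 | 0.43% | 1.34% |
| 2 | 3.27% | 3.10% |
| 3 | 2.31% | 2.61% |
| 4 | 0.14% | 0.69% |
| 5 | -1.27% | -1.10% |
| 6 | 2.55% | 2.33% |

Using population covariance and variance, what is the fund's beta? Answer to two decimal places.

1.10

r̄p = 1.2383%,  r̄m = 1.4950%
Cov = Σ(rp − r̄p)(rm − r̄m) / 6 = 2.1783
Var(rm) = Σ(rm − r̄m)² / 6 = 1.9871
β = Cov / Var = 2.1783 / 1.9871 = 1.0962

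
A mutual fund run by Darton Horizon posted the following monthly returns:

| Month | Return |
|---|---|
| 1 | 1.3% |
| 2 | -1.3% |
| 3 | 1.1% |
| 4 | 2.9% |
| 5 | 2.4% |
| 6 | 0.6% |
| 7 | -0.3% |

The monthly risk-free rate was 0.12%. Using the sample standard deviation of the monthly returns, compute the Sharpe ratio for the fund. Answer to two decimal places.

Mean return r̄ = 6.70 / 7 = 0.9571%
Sample std dev = √[12.7971 / 6] = 1.4604%
Sharpe = (r̄ − rf) / σ = (0.9571 − 0.12) / 1.4604 = 0.8371 / 1.4604 = 0.5732

0.57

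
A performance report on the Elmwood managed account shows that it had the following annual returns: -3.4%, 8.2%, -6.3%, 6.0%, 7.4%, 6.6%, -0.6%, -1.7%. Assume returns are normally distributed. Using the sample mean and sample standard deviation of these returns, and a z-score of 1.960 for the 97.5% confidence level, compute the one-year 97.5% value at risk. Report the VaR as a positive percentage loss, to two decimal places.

9.04

r̄ = (-3.4 + 8.2 − 6.3 + 6 + 7.4 + 6.6 − 0.6 − 1.7) / 8 = 16.20 / 8 = 2.0250%
Σ(r − r̄)² = (-3.4 − 2.0250)² + (8.2 − 2.0250)² + … = 223.2550
σ = √[223.2550 / 7] = 5.6474%
VaR = −(r̄ − z·σ) = −(2.0250 − 1.960 × 5.6474) = −(-9.0439) = 9.0439%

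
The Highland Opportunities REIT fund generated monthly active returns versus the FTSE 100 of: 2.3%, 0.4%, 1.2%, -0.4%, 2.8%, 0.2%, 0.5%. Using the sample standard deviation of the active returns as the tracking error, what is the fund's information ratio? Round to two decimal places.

0.86

μ = (2.3 + 0.4 + 1.2 − 0.4 + 2.8 + 0.2 + 0.5) / 7 = 7.00 / 7 = 1.0000%
Sample σ = √[Σ(r − μ)² / 6] = √[8.1800 / 6] = √1.3633 = 1.1676%
IR = μ / tracking error = 1.0000 / 1.1676 = 0.8565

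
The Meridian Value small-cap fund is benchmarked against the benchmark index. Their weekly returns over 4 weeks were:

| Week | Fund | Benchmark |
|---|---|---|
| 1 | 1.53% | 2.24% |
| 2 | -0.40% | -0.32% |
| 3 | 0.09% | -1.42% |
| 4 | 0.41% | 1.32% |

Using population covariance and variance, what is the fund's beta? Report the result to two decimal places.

r̄p = 0.4075%,  r̄m = 0.4550%
Cov = Σ(rp − r̄p)(rm − r̄m) / 4 = 0.8067
Var(rm) = Σ(rm − r̄m)² / 4 = 2.0127
β = Cov / Var = 0.8067 / 2.0127 = 0.4008

0.40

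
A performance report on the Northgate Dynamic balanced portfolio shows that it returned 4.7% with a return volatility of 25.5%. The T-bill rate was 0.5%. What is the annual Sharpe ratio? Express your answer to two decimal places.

Sharpe = (Rp − Rf) / σp = (4.7% − 0.5%) / 25.5% = 4.20% / 25.5% = 0.1647

0.16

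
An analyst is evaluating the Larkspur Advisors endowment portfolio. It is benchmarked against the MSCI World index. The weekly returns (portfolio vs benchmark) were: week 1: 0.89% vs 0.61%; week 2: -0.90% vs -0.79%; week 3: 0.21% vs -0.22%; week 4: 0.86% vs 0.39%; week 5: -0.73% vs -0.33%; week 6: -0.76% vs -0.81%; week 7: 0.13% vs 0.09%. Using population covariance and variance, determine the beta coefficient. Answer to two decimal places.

r̄p = -0.0429%,  r̄m = -0.1514%
Cov = Σ(rp − r̄p)(rm − r̄m) / 7 = 0.3380
Var(rm) = Σ(rm − r̄m)² / 7 = 0.2585
β = Cov / Var = 0.3380 / 0.2585 = 1.3075

1.31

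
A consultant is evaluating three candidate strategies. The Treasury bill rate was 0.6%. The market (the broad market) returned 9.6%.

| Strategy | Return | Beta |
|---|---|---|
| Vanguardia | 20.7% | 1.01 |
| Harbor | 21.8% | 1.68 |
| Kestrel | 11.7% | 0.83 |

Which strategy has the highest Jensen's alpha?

Vanguardia: α = 20.7% − [0.6% + 1.01 × (9.6% − 0.6%)] = 11.010
Harbor: α = 21.8% − [0.6% + 1.68 × (9.6% − 0.6%)] = 6.080
Kestrel: α = 11.7% − [0.6% + 0.83 × (9.6% − 0.6%)] = 3.630
Highest: Vanguardia (11.010).

Vanguardia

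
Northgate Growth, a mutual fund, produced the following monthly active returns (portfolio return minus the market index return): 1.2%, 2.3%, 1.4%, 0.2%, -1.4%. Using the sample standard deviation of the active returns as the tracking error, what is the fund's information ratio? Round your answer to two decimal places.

Mean return r̄ = 3.70 / 5 = 0.7400%
Sample std dev = √[7.9520 / 4] = 1.4100%
IR = r̄ / tracking error = 0.7400 / 1.4100 = 0.5248

0.52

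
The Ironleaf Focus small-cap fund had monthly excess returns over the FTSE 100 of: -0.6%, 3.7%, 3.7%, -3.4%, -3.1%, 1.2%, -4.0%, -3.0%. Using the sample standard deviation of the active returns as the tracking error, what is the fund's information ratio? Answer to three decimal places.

-0.215

r̄ = (-0.6 + 3.7 + 3.7 − 3.4 − 3.1 + 1.2 − 4 − 3) / 8 = -5.50 / 8 = -0.6875%
Σ(r − r̄)² = (-0.6 − (-0.6875))² + (3.7 − (-0.6875))² + (3.7 − (-0.6875))² + … = 71.5688
σ = √[71.5688 / 7] = 3.1975%
IR = r̄ / tracking error = -0.6875 / 3.1975 = -0.2150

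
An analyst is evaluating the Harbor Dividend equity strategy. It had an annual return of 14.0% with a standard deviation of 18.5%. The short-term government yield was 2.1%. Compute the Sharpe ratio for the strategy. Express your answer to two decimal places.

0.64

Sharpe = (Rp − Rf) / σp = (14.0% − 2.1%) / 18.5% = 11.90% / 18.5% = 0.6432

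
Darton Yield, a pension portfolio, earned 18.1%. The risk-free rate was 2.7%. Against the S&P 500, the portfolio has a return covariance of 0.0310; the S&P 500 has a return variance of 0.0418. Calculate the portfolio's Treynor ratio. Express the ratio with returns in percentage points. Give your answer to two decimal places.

β = Cov / Var = 0.0310 / 0.0418 = 0.7416
Treynor = (Rp − Rf) / β = (18.1% − 2.7%) / 0.7416 = 15.40 / 0.7416 = 20.7659

20.77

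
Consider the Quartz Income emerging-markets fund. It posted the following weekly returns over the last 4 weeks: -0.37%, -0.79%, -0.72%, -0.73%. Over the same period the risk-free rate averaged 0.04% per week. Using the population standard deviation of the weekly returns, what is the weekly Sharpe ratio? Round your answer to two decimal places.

r̄ = (-0.37 − 0.79 − 0.72 − 0.73) / 4 = -2.610 / 4 = -0.6525%
Σ(r − r̄)² = 0.1093; population σ = √(0.1093/4) = 0.1653%
Sharpe = (r̄ − rf) / σ = (-0.6525 − 0.04) / 0.1653 = -0.6925 / 0.1653 = -4.1894

-4.19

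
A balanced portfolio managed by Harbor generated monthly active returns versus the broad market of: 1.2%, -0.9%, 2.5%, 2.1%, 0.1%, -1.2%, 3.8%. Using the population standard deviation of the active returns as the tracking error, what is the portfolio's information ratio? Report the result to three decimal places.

0.634

r̄ = (1.2 − 0.9 + 2.5 + 2.1 + 0.1 − 1.2 + 3.8) / 7 = 1.0857%
Population std dev = √[20.5486 / 7] = 1.7133%
IR = r̄ / tracking error = 1.0857 / 1.7133 = 0.6337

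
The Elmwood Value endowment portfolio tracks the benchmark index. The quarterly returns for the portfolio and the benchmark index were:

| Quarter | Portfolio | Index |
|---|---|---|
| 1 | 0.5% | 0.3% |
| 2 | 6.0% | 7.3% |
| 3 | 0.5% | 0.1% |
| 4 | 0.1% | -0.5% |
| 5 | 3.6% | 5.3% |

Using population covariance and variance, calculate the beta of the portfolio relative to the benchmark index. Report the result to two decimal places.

r̄p = 2.1400%,  r̄m = 2.5000%
Cov = Σ(rp − r̄p)(rm − r̄m) / 5 = 7.2560
Var(rm) = Σ(rm − r̄m)² / 5 = 10.0960
β = Cov / Var = 7.2560 / 10.0960 = 0.7187

0.72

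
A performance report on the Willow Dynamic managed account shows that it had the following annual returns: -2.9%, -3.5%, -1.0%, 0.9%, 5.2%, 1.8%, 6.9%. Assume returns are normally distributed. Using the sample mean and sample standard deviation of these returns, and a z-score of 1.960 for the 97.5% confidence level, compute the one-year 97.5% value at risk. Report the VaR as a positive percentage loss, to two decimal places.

Mean return r̄ = 7.40 / 7 = 1.0571%
Σ(r − r̄)² = 92.5371; sample σ = √(92.5371/6) = 3.9272%
VaR = −(r̄ − z·σ) = −(1.0571 − 1.960 × 3.9272) = −(-6.6402) = 6.6402%

6.64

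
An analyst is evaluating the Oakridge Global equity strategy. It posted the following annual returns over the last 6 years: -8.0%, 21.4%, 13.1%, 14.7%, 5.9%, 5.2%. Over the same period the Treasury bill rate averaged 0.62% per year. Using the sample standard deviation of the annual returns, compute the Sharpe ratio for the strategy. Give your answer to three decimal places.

0.797

Mean return μ = 52.30 / 6 = 8.7167%
Sample std dev = √[515.6283 / 5] = 10.1551%
Sharpe = (μ − rf) / σ = (8.7167 − 0.62) / 10.1551 = 8.0967 / 10.1551 = 0.7973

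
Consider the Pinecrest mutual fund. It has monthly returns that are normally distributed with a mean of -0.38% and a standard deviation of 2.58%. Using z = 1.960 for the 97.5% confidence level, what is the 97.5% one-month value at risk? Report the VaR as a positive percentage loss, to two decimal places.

5.44

VaR (as % loss) = −(μ − z·σ) = −(-0.38% − 1.960 × 2.58%) = −(-5.4368%) = 5.4368%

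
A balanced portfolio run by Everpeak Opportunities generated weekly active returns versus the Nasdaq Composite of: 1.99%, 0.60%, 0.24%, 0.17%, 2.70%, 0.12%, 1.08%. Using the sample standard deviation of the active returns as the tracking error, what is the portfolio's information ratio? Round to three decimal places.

r̄ = (1.99 + 0.6 + 0.24 + 0.17 + 2.7 + 0.12 + 1.08) / 7 = 0.9857%
Sample σ = √[Σ(r − r̄)² / 6] = √[6.0760 / 6] = √1.0127 = 1.0063%
IR = r̄ / tracking error = 0.9857 / 1.0063 = 0.9795

0.980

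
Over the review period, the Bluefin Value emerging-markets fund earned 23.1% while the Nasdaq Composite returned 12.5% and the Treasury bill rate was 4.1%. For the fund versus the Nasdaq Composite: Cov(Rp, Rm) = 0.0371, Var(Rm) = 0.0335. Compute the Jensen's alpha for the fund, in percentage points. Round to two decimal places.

β = Cov / Var = 0.0371 / 0.0335 = 1.1075
E[R] = Rf + β(Rm − Rf) = 4.1% + 1.1075 × (12.5% − 4.1%) = 13.4030%
α = Rp − E[R] = 23.1% − 13.4030% = 9.6970

9.70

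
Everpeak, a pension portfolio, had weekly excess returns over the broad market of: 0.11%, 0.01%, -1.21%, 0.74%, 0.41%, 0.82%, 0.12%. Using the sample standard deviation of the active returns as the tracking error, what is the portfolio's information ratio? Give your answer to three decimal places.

0.212

r̄ = (0.11 + 0.01 − 1.21 + 0.74 + 0.41 + 0.82 + 0.12) / 7 = 1.000 / 7 = 0.1429%
Σ(r − r̄)² = (0.11 − 0.1429)² + (0.01 − 0.1429)² + … = 2.7359
sample σ = √(2.7359 / 6) = √0.4560 = 0.6753%
IR = r̄ / tracking error = 0.1429 / 0.6753 = 0.2116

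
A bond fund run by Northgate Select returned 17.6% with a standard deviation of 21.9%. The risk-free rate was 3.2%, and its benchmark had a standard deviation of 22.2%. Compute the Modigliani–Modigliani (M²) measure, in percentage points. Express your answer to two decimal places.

Sharpe = (Rp − Rf) / σp = (17.6% − 3.2%) / 21.9% = 0.6575
M² = Rf + Sharpe × σm = 3.2% + 0.6575 × 22.2% = 17.7965%

17.80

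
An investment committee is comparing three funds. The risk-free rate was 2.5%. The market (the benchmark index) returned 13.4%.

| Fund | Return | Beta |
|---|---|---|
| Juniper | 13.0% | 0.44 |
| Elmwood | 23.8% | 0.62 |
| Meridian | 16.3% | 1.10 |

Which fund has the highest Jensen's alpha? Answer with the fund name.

Elmwood

Juniper: α = 13.0% − [2.5% + 0.44 × (13.4% − 2.5%)] = 5.704
Elmwood: α = 23.8% − [2.5% + 0.62 × (13.4% − 2.5%)] = 14.542
Meridian: α = 16.3% − [2.5% + 1.10 × (13.4% − 2.5%)] = 1.810
Highest: Elmwood (14.542).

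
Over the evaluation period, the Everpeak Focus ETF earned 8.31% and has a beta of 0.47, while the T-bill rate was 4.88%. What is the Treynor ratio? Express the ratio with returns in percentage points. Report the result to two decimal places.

Treynor = (Rp − Rf) / β = (8.31% − 4.88%) / 0.47 = 3.43 / 0.47 = 7.2979

7.30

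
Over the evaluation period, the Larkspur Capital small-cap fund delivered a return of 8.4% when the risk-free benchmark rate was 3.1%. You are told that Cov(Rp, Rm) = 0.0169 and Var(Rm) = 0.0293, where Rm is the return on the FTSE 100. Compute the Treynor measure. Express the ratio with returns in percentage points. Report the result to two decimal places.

β = Cov / Var = 0.0169 / 0.0293 = 0.5768
Treynor = (Rp − Rf) / β = (8.4% − 3.1%) / 0.5768 = 5.30 / 0.5768 = 9.1886

9.19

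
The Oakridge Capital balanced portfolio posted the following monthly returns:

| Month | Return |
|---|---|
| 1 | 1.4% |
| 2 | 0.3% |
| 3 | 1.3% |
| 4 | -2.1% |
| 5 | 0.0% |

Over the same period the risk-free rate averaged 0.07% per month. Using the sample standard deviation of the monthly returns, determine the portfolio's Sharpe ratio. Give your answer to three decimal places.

Mean return μ = 0.90 / 5 = 0.1800%
Σ(r − μ)² = (1.4 − 0.1800)² + (0.3 − 0.1800)² + … = 7.9880
sample σ = √(7.9880 / 4) = √1.9970 = 1.4132%
Sharpe = (μ − rf) / σ = (0.1800 − 0.07) / 1.4132 = 0.1100 / 1.4132 = 0.0778

0.078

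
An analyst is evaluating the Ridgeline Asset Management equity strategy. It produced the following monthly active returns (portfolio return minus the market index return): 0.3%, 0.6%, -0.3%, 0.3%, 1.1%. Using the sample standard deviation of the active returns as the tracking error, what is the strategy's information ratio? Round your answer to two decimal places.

μ = (0.3 + 0.6 − 0.3 + 0.3 + 1.1) / 5 = 0.4000%
Sample std dev = √[1.0400 / 4] = 0.5099%
IR = μ / tracking error = 0.4000 / 0.5099 = 0.7845

0.78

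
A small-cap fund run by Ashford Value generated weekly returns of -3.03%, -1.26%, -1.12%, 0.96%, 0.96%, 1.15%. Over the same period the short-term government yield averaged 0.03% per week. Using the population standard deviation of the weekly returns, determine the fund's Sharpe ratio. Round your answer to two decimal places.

-0.27

r̄ = (-3.03 − 1.26 − 1.12 + 0.96 + 0.96 + 1.15) / 6 = -2.340 / 6 = -0.3900%
Σ(r − r̄)² = (-3.03 − (-0.3900))² + (-1.26 − (-0.3900))² + … = 14.2760
σ = √[14.2760 / 6] = 1.5425%
Sharpe = (r̄ − rf) / σ = (-0.3900 − 0.03) / 1.5425 = -0.4200 / 1.5425 = -0.2723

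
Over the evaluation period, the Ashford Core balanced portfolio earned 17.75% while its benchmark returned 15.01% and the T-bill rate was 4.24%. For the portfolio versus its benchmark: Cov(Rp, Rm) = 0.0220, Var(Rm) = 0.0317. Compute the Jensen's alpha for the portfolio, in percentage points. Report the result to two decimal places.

6.04

β = Cov / Var = 0.0220 / 0.0317 = 0.6940
E[R] = Rf + β(Rm − Rf) = 4.24% + 0.6940 × (15.01% − 4.24%) = 11.7144%
α = Rp − E[R] = 17.75% − 11.7144% = 6.0356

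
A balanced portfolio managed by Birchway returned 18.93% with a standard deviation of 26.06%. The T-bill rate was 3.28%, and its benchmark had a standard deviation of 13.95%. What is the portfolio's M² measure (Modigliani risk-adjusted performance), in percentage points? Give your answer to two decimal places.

11.66

Sharpe = (Rp − Rf) / σp = (18.93% − 3.28%) / 26.06% = 0.6005
M² = Rf + Sharpe × σm = 3.28% + 0.6005 × 13.95% = 11.6570%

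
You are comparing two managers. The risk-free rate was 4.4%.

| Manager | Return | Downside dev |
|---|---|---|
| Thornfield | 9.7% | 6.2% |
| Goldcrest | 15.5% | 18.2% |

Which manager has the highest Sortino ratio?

Thornfield: Sortino ratio = (9.7% − 4.4%) / 6.2% = 0.855
Goldcrest: Sortino ratio = (15.5% − 4.4%) / 18.2% = 0.610
Highest: Thornfield (0.855).

Thornfield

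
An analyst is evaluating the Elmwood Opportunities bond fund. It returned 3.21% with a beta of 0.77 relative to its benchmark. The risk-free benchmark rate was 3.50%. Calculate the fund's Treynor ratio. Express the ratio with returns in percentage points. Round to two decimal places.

-0.38

Treynor = (Rp − Rf) / β = (3.21% − 3.50%) / 0.77 = -0.29 / 0.77 = -0.3766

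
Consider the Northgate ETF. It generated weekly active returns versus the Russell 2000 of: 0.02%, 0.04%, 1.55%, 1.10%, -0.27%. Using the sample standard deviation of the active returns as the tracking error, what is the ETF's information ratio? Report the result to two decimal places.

μ = (0.02 + 0.04 + 1.55 + 1.1 − 0.27) / 5 = 2.440 / 5 = 0.4880%
Sample std dev = √[2.4967 / 4] = 0.7900%
IR = μ / tracking error = 0.4880 / 0.7900 = 0.6177

0.62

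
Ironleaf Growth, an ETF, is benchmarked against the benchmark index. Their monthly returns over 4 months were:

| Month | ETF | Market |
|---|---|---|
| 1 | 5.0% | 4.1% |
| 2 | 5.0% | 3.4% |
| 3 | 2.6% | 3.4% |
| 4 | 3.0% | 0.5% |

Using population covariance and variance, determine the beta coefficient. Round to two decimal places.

r̄p = 3.9000%,  r̄m = 2.8500%
Cov = Σ(rp − r̄p)(rm − r̄m) / 4 = 0.8450
Var(rm) = Σ(rm − r̄m)² / 4 = 1.9225
β = Cov / Var = 0.8450 / 1.9225 = 0.4395

0.44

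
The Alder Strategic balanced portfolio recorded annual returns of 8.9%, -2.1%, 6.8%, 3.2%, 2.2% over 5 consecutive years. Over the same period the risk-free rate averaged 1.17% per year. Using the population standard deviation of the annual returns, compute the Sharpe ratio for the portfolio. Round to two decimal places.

Mean return μ = 19.00 / 5 = 3.8000%
Σ(r − μ)² = (8.9 − 3.8000)² + (-2.1 − 3.8000)² + (6.8 − 3.8000)² + … = 72.7400
population σ = √(72.7400 / 5) = √14.5480 = 3.8142%
Sharpe = (μ − rf) / σ = (3.8000 − 1.17) / 3.8142 = 2.6300 / 3.8142 = 0.6895

0.69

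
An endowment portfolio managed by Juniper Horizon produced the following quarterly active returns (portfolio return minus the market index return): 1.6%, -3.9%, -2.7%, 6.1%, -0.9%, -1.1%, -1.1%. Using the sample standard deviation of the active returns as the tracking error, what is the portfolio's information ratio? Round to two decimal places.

Mean return r̄ = -2.00 / 7 = -0.2857%
Sample σ = √[Σ(r − r̄)² / 6] = √[64.9286 / 6] = √10.8214 = 3.2896%
IR = r̄ / tracking error = -0.2857 / 3.2896 = -0.0868

-0.09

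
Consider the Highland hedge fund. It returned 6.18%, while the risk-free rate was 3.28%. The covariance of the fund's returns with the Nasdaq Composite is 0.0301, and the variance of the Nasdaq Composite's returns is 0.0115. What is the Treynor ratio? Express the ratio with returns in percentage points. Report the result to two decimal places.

1.11

β = Cov / Var = 0.0301 / 0.0115 = 2.6174
Treynor = (Rp − Rf) / β = (6.18% − 3.28%) / 2.6174 = 2.90 / 2.6174 = 1.1080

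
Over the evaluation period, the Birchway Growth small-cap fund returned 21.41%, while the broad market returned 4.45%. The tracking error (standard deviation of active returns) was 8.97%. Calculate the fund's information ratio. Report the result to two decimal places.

1.89

IR = (Rp − Rb) / TE = (21.41% − 4.45%) / 8.97% = 16.96% / 8.97% = 1.8907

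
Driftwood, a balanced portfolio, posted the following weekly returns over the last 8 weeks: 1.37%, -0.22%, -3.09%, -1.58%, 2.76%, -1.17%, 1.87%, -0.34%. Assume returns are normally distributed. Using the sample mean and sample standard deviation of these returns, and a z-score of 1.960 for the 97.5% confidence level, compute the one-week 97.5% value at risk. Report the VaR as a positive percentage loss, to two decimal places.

r̄ = (1.37 − 0.22 − 3.09 − 1.58 + 2.76 − 1.17 + 1.87 − 0.34) / 8 = -0.400 / 8 = -0.0500%
Σ(r − r̄)² = 26.5488; sample σ = √(26.5488/7) = 1.9475%
VaR = −(r̄ − z·σ) = −(-0.0500 − 1.960 × 1.9475) = −(-3.8671) = 3.8671%

3.87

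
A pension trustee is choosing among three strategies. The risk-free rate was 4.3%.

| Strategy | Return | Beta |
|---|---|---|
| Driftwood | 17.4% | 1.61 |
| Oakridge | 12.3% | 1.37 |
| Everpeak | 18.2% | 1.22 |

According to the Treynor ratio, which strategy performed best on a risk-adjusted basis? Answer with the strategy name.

Everpeak

Driftwood: Treynor = (17.4% − 4.3%) / 1.61 = 8.137
Oakridge: Treynor = (12.3% − 4.3%) / 1.37 = 5.839
Everpeak: Treynor = (18.2% − 4.3%) / 1.22 = 11.393
Highest: Everpeak (11.393).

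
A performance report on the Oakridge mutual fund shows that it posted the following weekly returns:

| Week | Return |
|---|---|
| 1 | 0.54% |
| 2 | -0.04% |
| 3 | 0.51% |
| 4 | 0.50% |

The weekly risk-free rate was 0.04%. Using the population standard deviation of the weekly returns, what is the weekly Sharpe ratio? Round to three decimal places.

1.398

Mean return r̄ = 1.510 / 4 = 0.3775%
Population std dev = √[0.2333 / 4] = 0.2415%
Sharpe = (r̄ − rf) / σ = (0.3775 − 0.04) / 0.2415 = 0.3375 / 0.2415 = 1.3975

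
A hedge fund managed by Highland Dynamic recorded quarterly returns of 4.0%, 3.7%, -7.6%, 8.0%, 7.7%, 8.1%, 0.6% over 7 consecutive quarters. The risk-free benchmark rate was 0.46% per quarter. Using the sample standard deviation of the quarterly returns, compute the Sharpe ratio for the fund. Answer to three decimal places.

μ = (4 + 3.7 − 7.6 + 8 + 7.7 + 8.1 + 0.6) / 7 = 3.5000%
Σ(r − μ)² = 190.9600; sample σ = √(190.9600/6) = 5.6415%
Sharpe = (μ − rf) / σ = (3.5000 − 0.46) / 5.6415 = 3.0400 / 5.6415 = 0.5389

0.539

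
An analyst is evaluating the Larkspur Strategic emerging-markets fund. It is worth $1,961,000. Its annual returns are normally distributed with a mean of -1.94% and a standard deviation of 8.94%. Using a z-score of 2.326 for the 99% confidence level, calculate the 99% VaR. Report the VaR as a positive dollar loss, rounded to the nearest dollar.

$445,822

Return at the 99% tail: μ − z·σ = -1.94% − 2.326 × 8.94% = -1.94 − 20.79444 = -22.73444%
VaR = −(-22.73444%) × $1,961,000 = 22.73444% × $1,961,000 = $445,822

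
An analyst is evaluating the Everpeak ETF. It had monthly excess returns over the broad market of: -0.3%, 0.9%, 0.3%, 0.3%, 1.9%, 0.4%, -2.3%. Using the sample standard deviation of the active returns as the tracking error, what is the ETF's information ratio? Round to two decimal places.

r̄ = (-0.3 + 0.9 + 0.3 + 0.3 + 1.9 + 0.4 − 2.3) / 7 = 1.20 / 7 = 0.1714%
Sample σ = √[Σ(r − r̄)² / 6] = √[9.9343 / 6] = √1.6557 = 1.2867%
IR = r̄ / tracking error = 0.1714 / 1.2867 = 0.1332

0.13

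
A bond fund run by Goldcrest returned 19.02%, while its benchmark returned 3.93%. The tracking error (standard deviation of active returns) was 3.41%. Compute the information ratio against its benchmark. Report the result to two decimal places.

4.43

IR = (Rp − Rb) / TE = (19.02% − 3.93%) / 3.41% = 15.09% / 3.41% = 4.4252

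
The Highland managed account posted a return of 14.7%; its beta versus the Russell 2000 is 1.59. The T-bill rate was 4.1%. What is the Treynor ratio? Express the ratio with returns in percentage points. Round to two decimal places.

6.67

Treynor = (Rp − Rf) / β = (14.7% − 4.1%) / 1.59 = 10.60 / 1.59 = 6.6667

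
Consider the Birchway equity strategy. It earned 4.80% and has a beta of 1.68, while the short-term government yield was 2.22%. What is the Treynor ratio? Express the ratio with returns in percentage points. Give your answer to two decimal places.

1.54

Treynor = (Rp − Rf) / β = (4.80% − 2.22%) / 1.68 = 2.58 / 1.68 = 1.5357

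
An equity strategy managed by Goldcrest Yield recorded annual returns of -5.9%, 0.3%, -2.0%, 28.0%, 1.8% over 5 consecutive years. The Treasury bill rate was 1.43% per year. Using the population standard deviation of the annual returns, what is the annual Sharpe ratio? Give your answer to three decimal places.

0.250

μ = (-5.9 + 0.3 − 2 + 28 + 1.8) / 5 = 4.4400%
Σ(r − μ)² = 727.5720; population σ = √(727.5720/5) = 12.0629%
Sharpe = (μ − rf) / σ = (4.4400 − 1.43) / 12.0629 = 3.0100 / 12.0629 = 0.2495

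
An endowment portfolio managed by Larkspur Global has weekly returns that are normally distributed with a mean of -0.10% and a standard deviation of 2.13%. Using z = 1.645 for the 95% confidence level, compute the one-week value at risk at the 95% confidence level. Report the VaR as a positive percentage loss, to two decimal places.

3.60

VaR (as % loss) = −(μ − z·σ) = −(-0.10% − 1.645 × 2.13%) = −(-3.60385%) = 3.60385%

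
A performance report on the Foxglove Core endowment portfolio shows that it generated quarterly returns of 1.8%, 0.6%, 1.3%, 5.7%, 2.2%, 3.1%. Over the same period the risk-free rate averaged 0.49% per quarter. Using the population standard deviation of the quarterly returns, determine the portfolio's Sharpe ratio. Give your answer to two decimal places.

μ = (1.8 + 0.6 + 1.3 + 5.7 + 2.2 + 3.1) / 6 = 14.70 / 6 = 2.4500%
Σ(r − μ)² = 16.2150; population σ = √(16.2150/6) = 1.6439%
Sharpe = (μ − rf) / σ = (2.4500 − 0.49) / 1.6439 = 1.9600 / 1.6439 = 1.1923

1.19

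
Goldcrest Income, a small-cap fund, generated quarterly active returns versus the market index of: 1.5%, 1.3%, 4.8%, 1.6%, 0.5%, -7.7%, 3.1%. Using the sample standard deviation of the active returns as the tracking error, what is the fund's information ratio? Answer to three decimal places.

r̄ = (1.5 + 1.3 + 4.8 + 1.6 + 0.5 − 7.7 + 3.1) / 7 = 5.10 / 7 = 0.7286%
Σ(r − r̄)² = 94.9743; sample σ = √(94.9743/6) = 3.9786%
IR = r̄ / tracking error = 0.7286 / 3.9786 = 0.1831

0.183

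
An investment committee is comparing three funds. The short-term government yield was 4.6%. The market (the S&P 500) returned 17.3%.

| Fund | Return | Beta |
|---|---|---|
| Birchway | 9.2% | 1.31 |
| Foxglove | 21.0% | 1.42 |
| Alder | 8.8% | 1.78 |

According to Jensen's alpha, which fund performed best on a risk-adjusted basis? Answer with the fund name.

Birchway: α = 9.2% − [4.6% + 1.31 × (17.3% − 4.6%)] = -12.037
Foxglove: α = 21.0% − [4.6% + 1.42 × (17.3% − 4.6%)] = -1.634
Alder: α = 8.8% − [4.6% + 1.78 × (17.3% − 4.6%)] = -18.406
Highest: Foxglove (-1.634).

Foxglove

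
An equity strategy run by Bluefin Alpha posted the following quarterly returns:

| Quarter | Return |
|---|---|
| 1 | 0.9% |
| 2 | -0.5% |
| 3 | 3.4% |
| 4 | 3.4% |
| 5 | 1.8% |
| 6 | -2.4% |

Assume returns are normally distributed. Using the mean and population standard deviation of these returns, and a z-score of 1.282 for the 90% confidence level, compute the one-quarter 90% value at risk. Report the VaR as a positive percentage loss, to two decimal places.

Mean return r̄ = 6.60 / 6 = 1.1000%
Population std dev = √[25.9200 / 6] = 2.0785%
VaR = −(r̄ − z·σ) = −(1.1000 − 1.282 × 2.0785) = −(-1.5646) = 1.5646%

1.56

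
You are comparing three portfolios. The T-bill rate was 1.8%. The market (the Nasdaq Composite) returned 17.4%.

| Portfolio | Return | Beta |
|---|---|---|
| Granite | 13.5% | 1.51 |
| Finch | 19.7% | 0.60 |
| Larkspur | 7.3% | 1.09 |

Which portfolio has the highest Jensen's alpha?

Granite: α = 13.5% − [1.8% + 1.51 × (17.4% − 1.8%)] = -11.856
Finch: α = 19.7% − [1.8% + 0.60 × (17.4% − 1.8%)] = 8.540
Larkspur: α = 7.3% − [1.8% + 1.09 × (17.4% − 1.8%)] = -11.504
Highest: Finch (8.540).

Finch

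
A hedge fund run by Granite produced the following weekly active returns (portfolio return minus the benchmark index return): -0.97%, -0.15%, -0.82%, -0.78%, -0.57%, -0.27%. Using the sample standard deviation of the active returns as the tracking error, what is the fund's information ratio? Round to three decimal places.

-1.823

r̄ = (-0.97 − 0.15 − 0.82 − 0.78 − 0.57 − 0.27) / 6 = -3.560 / 6 = -0.5933%
Σ(r − r̄)² = (-0.97 − (-0.5933))² + (-0.15 − (-0.5933))² + (-0.82 − (-0.5933))² + … = 0.5297
σ = √[0.5297 / 5] = 0.3255%
IR = r̄ / tracking error = -0.5933 / 0.3255 = -1.8227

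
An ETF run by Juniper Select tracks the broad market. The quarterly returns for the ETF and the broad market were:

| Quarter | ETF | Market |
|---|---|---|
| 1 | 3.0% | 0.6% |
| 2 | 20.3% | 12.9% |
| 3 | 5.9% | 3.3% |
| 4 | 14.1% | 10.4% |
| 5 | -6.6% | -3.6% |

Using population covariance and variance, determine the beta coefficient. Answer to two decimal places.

1.50

r̄p = 7.3400%,  r̄m = 4.7200%
Cov = Σ(rp − r̄p)(rm − r̄m) / 5 = 56.0632
Var(rm) = Σ(rm − r̄m)² / 5 = 37.4776
β = Cov / Var = 56.0632 / 37.4776 = 1.4959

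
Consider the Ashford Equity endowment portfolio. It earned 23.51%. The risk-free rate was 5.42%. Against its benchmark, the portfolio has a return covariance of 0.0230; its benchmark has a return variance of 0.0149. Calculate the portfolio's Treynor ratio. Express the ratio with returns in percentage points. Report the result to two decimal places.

β = Cov / Var = 0.0230 / 0.0149 = 1.5436
Treynor = (Rp − Rf) / β = (23.51% − 5.42%) / 1.5436 = 18.09 / 1.5436 = 11.7194

11.72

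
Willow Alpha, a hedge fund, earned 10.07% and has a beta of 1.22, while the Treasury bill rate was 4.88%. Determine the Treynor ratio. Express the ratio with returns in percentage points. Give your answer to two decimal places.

4.25

Treynor = (Rp − Rf) / β = (10.07% − 4.88%) / 1.22 = 5.19 / 1.22 = 4.2541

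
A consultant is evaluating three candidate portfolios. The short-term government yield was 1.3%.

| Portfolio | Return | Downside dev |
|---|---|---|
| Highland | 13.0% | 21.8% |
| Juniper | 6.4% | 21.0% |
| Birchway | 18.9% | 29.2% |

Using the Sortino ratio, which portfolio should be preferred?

Highland: Sortino ratio = (13.0% − 1.3%) / 21.8% = 0.537
Juniper: Sortino ratio = (6.4% − 1.3%) / 21.0% = 0.243
Birchway: Sortino ratio = (18.9% − 1.3%) / 29.2% = 0.603
Highest: Birchway (0.603).

Birchway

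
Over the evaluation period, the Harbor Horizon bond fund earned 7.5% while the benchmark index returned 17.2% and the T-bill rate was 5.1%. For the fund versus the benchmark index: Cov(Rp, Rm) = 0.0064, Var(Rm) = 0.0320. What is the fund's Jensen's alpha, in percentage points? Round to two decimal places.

-0.02

β = Cov / Var = 0.0064 / 0.0320 = 0.2000
E[R] = Rf + β(Rm − Rf) = 5.1% + 0.2000 × (17.2% − 5.1%) = 7.5200%
α = Rp − E[R] = 7.5% − 7.5200% = -0.0200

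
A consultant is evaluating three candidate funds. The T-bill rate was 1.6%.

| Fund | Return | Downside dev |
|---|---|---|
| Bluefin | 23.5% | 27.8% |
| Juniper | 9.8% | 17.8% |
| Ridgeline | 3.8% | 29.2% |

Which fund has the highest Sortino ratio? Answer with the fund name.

Bluefin

Bluefin: Sortino ratio = (23.5% − 1.6%) / 27.8% = 0.788
Juniper: Sortino ratio = (9.8% − 1.6%) / 17.8% = 0.461
Ridgeline: Sortino ratio = (3.8% − 1.6%) / 29.2% = 0.075
Highest: Bluefin (0.788).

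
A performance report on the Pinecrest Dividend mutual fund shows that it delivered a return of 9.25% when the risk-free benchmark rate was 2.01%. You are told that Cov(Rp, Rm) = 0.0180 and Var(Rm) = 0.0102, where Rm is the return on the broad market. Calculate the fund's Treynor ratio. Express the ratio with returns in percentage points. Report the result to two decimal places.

β = Cov / Var = 0.0180 / 0.0102 = 1.7647
Treynor = (Rp − Rf) / β = (9.25% − 2.01%) / 1.7647 = 7.24 / 1.7647 = 4.1027

4.10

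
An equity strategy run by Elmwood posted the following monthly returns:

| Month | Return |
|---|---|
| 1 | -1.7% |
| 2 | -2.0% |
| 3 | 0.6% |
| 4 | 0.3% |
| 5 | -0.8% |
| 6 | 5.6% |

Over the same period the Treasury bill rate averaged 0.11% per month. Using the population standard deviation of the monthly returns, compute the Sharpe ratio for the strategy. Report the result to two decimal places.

0.09

r̄ = (-1.7 − 2 + 0.6 + 0.3 − 0.8 + 5.6) / 6 = 2.00 / 6 = 0.3333%
Σ(r − r̄)² = (-1.7 − 0.3333)² + (-2 − 0.3333)² + … = 38.6733
σ = √[38.6733 / 6] = 2.5388%
Sharpe = (r̄ − rf) / σ = (0.3333 − 0.11) / 2.5388 = 0.2233 / 2.5388 = 0.0880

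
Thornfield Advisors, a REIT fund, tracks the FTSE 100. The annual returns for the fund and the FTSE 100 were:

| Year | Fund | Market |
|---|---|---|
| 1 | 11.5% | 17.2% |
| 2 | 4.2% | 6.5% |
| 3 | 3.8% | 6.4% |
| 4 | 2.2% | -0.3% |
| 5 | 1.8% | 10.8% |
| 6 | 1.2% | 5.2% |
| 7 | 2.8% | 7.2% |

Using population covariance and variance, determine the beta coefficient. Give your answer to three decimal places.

0.498

r̄p = 3.9286%,  r̄m = 7.5714%
Cov = Σ(rp − r̄p)(rm − r̄m) / 7 = 12.3408
Var(rm) = Σ(rm − r̄m)² / 7 = 24.7678
β = Cov / Var = 12.3408 / 24.7678 = 0.4983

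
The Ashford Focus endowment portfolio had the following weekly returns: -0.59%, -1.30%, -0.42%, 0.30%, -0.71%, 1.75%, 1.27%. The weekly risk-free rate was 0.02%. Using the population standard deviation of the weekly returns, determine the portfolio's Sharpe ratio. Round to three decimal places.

r̄ = (-0.59 − 1.3 − 0.42 + 0.3 − 0.71 + 1.75 + 1.27) / 7 = 0.300 / 7 = 0.0429%
Σ(r − r̄)² = (-0.59 − 0.0429)² + (-1.3 − 0.0429)² + … = 7.4711
σ = √[7.4711 / 7] = 1.0331%
Sharpe = (r̄ − rf) / σ = (0.0429 − 0.02) / 1.0331 = 0.0229 / 1.0331 = 0.0222

0.022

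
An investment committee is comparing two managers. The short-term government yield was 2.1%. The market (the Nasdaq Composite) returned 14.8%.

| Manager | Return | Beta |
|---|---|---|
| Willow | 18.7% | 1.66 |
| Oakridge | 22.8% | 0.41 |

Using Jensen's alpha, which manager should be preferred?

Oakridge

Willow: α = 18.7% − [2.1% + 1.66 × (14.8% − 2.1%)] = -4.482
Oakridge: α = 22.8% − [2.1% + 0.41 × (14.8% − 2.1%)] = 15.493
Highest: Oakridge (15.493).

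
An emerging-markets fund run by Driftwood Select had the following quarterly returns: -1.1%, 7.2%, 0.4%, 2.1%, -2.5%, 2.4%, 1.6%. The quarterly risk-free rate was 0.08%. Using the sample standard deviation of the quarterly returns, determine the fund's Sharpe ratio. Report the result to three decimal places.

μ = (-1.1 + 7.2 + 0.4 + 2.1 − 2.5 + 2.4 + 1.6) / 7 = 10.10 / 7 = 1.4429%
Sample std dev = √[57.6171 / 6] = 3.0988%
Sharpe = (μ − rf) / σ = (1.4429 − 0.08) / 3.0988 = 1.3629 / 3.0988 = 0.4398

0.440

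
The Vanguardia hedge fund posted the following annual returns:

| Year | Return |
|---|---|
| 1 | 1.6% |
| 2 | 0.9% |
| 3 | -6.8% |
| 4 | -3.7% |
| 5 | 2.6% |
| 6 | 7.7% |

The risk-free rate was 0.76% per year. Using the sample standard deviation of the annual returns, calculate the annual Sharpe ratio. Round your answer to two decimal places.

r̄ = (1.6 + 0.9 − 6.8 − 3.7 + 2.6 + 7.7) / 6 = 2.30 / 6 = 0.3833%
Σ(r − r̄)² = 128.4683; sample σ = √(128.4683/5) = 5.0689%
Sharpe = (r̄ − rf) / σ = (0.3833 − 0.76) / 5.0689 = -0.3767 / 5.0689 = -0.0743

-0.07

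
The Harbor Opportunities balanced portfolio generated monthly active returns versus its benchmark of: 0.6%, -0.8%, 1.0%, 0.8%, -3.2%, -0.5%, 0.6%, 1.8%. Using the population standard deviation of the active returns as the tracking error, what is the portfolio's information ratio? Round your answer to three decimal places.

r̄ = (0.6 − 0.8 + 1 + 0.8 − 3.2 − 0.5 + 0.6 + 1.8) / 8 = 0.0375%
Σ(r − r̄)² = (0.6 − 0.0375)² + (-0.8 − 0.0375)² + … = 16.7188
σ = √[16.7188 / 8] = 1.4456%
IR = r̄ / tracking error = 0.0375 / 1.4456 = 0.0259

0.026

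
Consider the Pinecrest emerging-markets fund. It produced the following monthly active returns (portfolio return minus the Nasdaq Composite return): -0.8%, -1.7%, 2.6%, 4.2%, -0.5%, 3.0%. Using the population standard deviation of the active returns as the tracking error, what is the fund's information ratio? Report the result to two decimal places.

r̄ = (-0.8 − 1.7 + 2.6 + 4.2 − 0.5 + 3) / 6 = 1.1333%
Σ(r − r̄)² = (-0.8 − 1.1333)² + (-1.7 − 1.1333)² + … = 29.4733
population σ = √(29.4733 / 6) = √4.9122 = 2.2163%
IR = r̄ / tracking error = 1.1333 / 2.2163 = 0.5113

0.51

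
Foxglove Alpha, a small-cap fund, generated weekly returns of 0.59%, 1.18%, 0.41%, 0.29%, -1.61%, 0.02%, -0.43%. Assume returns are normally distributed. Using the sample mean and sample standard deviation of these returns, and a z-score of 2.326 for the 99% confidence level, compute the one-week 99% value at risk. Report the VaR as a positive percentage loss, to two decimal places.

r̄ = (0.59 + 1.18 + 0.41 + 0.29 − 1.61 + 0.02 − 0.43) / 7 = 0.0643%
Σ(r − r̄)² = 4.7412; sample σ = √(4.7412/6) = 0.8889%
VaR = −(r̄ − z·σ) = −(0.0643 − 2.326 × 0.8889) = −(-2.0033) = 2.0033%

2.00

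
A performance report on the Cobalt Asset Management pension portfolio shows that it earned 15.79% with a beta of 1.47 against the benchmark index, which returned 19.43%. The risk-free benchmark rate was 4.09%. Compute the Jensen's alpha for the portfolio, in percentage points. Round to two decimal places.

CAPM expected return = Rf + β(Rm − Rf) = 4.09% + 1.47 × (19.43% − 4.09%) = 4.09 + 1.47 × 15.34 = 26.6398%
Jensen's α = Rp − E[R] = 15.79% − 26.6398% = -10.8498

-10.85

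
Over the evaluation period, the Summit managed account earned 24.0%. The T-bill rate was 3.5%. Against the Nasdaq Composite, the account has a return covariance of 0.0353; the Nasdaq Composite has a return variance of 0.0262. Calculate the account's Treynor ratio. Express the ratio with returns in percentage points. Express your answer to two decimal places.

15.22

β = Cov / Var = 0.0353 / 0.0262 = 1.3473
Treynor = (Rp − Rf) / β = (24.0% − 3.5%) / 1.3473 = 20.50 / 1.3473 = 15.2156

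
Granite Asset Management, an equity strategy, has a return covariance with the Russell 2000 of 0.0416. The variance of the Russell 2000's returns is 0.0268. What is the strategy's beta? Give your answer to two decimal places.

β = Cov(Rp, Rm) / Var(Rm) = 0.0416 / 0.0268 = 1.5522

1.55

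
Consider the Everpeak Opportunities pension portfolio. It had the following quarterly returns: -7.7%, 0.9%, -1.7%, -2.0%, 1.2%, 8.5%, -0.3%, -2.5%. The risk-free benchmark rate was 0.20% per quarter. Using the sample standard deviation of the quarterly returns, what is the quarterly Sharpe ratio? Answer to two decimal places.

Mean return r̄ = -3.60 / 8 = -0.4500%
Sample σ = √[Σ(r − r̄)² / 7] = √[145.4000 / 7] = √20.7714 = 4.5576%
Sharpe = (r̄ − rf) / σ = (-0.4500 − 0.2) / 4.5576 = -0.6500 / 4.5576 = -0.1426

-0.14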